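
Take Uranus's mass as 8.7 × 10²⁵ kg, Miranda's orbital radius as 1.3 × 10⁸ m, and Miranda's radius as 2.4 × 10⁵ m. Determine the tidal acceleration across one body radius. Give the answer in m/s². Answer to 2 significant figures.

1.3 × 10⁻³ m/s²

Since r ≪ d, expand the inverse-square field across one radius to get the leading 2GMr/d³ term.
Δa = 2GMr/d³
   = 2 × (6.674 × 10⁻¹¹) × (8.7 × 10²⁵) × (2.4 × 10⁵) / (1.3 × 10⁸)³
   = 1.3 × 10⁻³ m/s²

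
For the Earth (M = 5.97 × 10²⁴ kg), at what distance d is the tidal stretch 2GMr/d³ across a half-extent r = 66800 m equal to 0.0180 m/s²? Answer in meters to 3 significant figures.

2GMr/d³ = a_tidal  ⇒  d = (2GMr / a_tidal)^(1/3)
d = (2 × 6.674×10⁻¹¹ × (5.97 × 10²⁴) × (66800) / (0.0180))^(1/3)
  = 1.44 × 10⁷ m

1.44 × 10⁷ m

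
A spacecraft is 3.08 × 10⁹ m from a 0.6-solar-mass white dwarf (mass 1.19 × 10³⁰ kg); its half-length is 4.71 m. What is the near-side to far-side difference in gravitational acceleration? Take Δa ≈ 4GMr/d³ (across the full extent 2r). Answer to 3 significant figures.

Differencing GM/(d−r)² and GM/(d+r)² to first order in r/d gives 4GMr/d³.
Δa = 4GMr/d³
   = 4 × (6.674 × 10⁻¹¹) × (1.19 × 10³⁰) × (4.71) / (3.08 × 10⁹)³
   = 5.12 × 10⁻⁸ m/s²

5.12 × 10⁻⁸ m/s²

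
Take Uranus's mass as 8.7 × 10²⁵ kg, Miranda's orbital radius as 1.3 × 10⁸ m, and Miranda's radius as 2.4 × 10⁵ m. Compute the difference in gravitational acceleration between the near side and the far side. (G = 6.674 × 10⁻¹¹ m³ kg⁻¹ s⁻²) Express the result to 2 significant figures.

a_tidal = 4GMr/d³
        = 4 × (6.674 × 10⁻¹¹) × (8.7 × 10²⁵) × (2.4 × 10⁵) / (1.3 × 10⁸)³
        = 2.5 × 10⁻³ m/s²

2.5 × 10⁻³ m/s²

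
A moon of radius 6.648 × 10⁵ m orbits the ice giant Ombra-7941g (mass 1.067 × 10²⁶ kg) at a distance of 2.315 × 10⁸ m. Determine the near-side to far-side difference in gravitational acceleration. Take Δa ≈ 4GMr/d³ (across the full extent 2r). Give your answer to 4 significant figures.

1.526 × 10⁻³ m/s²

a_tidal = 4GMr/d³
        = 4 × (6.674 × 10⁻¹¹) × (1.067 × 10²⁶) × (6.648 × 10⁵) / (2.315 × 10⁸)³
        = 1.526 × 10⁻³ m/s²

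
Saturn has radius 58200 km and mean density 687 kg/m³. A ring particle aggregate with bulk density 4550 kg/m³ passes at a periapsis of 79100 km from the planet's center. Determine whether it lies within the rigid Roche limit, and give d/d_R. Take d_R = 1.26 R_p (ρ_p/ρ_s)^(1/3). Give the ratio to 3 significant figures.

outside; d/d_R ≈ 2.03

d_R = 1.26 × (58200 km) × (687/4550)^(1/3) = 39050 km
d/d_R = (79100) / (39050) = 2.03
Since d/d_R > 1, the body is outside the Roche limit.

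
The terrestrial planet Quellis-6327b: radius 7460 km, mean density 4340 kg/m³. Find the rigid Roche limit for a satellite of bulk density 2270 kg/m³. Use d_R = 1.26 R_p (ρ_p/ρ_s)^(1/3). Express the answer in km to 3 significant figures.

d_R = 1.26 × 7460 km × (4340/2270)^(1/3)
    = 11700 km

11700 km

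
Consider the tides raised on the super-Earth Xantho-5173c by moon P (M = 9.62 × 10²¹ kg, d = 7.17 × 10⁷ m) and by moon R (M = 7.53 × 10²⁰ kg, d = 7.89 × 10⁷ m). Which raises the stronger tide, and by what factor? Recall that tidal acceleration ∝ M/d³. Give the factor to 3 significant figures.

Tidal acceleration ∝ M/d³, so compare M/d³ for each.
Moon P: (9.62 × 10²¹) / (7.17 × 10⁷)³ = 2.610 × 10⁻²
Moon R: (7.53 × 10²⁰) / (7.89 × 10⁷)³ = 1.533 × 10⁻³
Ratio (larger/smaller) = 17.0

Moon P, by a factor of ≈ 17.0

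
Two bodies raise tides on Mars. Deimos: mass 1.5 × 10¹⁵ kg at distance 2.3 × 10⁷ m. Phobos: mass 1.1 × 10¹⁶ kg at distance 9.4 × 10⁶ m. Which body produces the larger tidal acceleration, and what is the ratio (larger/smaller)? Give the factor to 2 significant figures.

Tidal stretch scales as M/d³; compute that for each body.
Deimos: (1.5 × 10¹⁵) / (2.3 × 10⁷)³ = 1.233 × 10⁻⁷
Phobos: (1.1 × 10¹⁶) / (9.4 × 10⁶)³ = 1.324 × 10⁻⁵
Ratio (larger/smaller) = 110

Phobos, by a factor of ≈ 110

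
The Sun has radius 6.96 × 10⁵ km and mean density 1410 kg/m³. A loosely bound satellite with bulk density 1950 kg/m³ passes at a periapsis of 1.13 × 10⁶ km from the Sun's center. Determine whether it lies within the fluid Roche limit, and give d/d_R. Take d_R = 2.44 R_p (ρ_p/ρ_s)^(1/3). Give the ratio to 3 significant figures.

inside; d/d_R ≈ 0.741

d_R = 2.44 × (6.96 × 10⁵ km) × (1410/1950)^(1/3) = 1.524 × 10⁶ km
d/d_R = (1.13 × 10⁶) / (1.524 × 10⁶) = 0.741
Since d/d_R < 1, the body is inside the Roche limit.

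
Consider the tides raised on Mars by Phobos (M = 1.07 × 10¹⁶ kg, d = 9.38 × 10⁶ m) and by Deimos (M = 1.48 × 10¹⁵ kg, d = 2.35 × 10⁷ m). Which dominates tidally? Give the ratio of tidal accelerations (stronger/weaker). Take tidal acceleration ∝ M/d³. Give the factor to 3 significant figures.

Tidal stretch scales as M/d³; compute that for each body.
Phobos: (1.07 × 10¹⁶) / (9.38 × 10⁶)³ = 1.297 × 10⁻⁵
Deimos: (1.48 × 10¹⁵) / (2.35 × 10⁷)³ = 1.140 × 10⁻⁷
Ratio (larger/smaller) = 114

Phobos, by a factor of ≈ 114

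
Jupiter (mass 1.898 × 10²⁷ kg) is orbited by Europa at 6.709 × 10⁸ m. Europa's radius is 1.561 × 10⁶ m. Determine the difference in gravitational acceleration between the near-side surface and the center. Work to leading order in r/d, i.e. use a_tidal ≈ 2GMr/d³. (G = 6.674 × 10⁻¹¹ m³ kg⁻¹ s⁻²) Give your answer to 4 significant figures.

Δa = 2GMr/d³
   = 2 × (6.674 × 10⁻¹¹) × (1.898 × 10²⁷) × (1.561 × 10⁶) / (6.709 × 10⁸)³
   = 1.310 × 10⁻³ m/s²

1.310 × 10⁻³ m/s²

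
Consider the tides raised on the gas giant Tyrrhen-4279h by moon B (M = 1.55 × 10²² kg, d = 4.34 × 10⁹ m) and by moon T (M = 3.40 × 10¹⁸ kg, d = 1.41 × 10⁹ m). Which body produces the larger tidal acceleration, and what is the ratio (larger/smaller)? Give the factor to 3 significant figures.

Tidal acceleration ∝ M/d³, so compare M/d³ for each.
Moon B: (1.55 × 10²²) / (4.34 × 10⁹)³ = 1.896 × 10⁻⁷
Moon T: (3.40 × 10¹⁸) / (1.41 × 10⁹)³ = 1.213 × 10⁻⁹
Ratio (larger/smaller) = 156

Moon B, by a factor of ≈ 156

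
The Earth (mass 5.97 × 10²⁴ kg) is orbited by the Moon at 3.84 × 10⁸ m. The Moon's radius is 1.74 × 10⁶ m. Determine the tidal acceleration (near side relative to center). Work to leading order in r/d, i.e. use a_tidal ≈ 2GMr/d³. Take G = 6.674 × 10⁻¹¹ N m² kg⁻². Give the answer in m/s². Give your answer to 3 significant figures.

2.45 × 10⁻⁵ m/s²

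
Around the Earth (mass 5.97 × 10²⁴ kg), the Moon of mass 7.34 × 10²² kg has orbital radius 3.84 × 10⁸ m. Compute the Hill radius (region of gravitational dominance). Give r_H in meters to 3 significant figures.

6.15 × 10⁷ m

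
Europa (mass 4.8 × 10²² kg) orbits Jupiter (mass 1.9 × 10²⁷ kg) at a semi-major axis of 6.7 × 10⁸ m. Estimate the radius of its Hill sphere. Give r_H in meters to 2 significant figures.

r_H ≈ a (m/3M)^(1/3)
    = (6.7 × 10⁸) × (4.8 × 10²² / (3 × 1.9 × 10²⁷))^(1/3)
    = 1.4 × 10⁷ m

1.4 × 10⁷ m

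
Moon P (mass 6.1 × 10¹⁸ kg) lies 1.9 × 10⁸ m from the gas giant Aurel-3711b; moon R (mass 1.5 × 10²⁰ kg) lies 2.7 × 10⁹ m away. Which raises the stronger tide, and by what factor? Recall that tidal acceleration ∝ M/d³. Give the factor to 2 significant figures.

Moon P, by a factor of ≈ 120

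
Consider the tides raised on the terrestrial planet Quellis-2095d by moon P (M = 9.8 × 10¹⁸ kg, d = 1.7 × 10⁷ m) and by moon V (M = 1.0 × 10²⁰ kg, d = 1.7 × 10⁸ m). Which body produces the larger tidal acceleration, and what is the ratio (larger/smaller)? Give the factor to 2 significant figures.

Moon P, by a factor of ≈ 98

Tidal stretch scales as M/d³; compute that for each body.
Moon P: (9.8 × 10¹⁸) / (1.7 × 10⁷)³ = 1.995 × 10⁻³
Moon V: (1.0 × 10²⁰) / (1.7 × 10⁸)³ = 2.035 × 10⁻⁵
Ratio (larger/smaller) = 98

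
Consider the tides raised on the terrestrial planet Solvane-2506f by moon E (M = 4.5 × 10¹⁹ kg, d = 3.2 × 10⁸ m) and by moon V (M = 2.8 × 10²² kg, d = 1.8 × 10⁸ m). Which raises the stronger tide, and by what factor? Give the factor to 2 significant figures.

Tidal acceleration ∝ M/d³, so compare M/d³ for each.
Moon E: (4.5 × 10¹⁹) / (3.2 × 10⁸)³ = 1.373 × 10⁻⁶
Moon V: (2.8 × 10²²) / (1.8 × 10⁸)³ = 4.801 × 10⁻³
Ratio (larger/smaller) = 3500

Moon V, by a factor of ≈ 3500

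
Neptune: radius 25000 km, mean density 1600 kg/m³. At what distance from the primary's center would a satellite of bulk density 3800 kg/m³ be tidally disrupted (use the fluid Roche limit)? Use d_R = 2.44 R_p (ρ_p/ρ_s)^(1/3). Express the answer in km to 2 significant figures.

46000 km

d_R = 2.44 × 25000 km × (1600/3800)^(1/3)
    = 46000 km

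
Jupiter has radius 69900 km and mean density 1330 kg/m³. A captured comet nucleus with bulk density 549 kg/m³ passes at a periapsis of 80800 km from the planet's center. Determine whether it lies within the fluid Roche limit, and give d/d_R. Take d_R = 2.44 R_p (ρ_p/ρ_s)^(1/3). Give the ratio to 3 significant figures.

d_R = 2.44 × (69900 km) × (1330/549)^(1/3) = 2.291 × 10⁵ km
d/d_R = (80800) / (2.291 × 10⁵) = 0.353
Since d/d_R < 1, the body is inside the Roche limit.

inside; d/d_R ≈ 0.353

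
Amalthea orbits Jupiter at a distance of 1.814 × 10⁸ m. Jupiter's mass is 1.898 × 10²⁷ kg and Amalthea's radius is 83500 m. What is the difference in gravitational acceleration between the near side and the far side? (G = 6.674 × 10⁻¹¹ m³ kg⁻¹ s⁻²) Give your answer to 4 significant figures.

Δg = 4GMr/d³
   = 4 × (6.674 × 10⁻¹¹) × (1.898 × 10²⁷) × (83500) / (1.814 × 10⁸)³
   = 7.088 × 10⁻³ m/s²

7.088 × 10⁻³ m/s²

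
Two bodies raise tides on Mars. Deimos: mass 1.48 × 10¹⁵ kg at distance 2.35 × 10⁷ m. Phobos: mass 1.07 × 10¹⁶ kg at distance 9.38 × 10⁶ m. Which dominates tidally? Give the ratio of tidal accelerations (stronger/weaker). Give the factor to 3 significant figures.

Tidal stretch scales as M/d³; compute that for each body.
Deimos: (1.48 × 10¹⁵) / (2.35 × 10⁷)³ = 1.140 × 10⁻⁷
Phobos: (1.07 × 10¹⁶) / (9.38 × 10⁶)³ = 1.297 × 10⁻⁵
Ratio (larger/smaller) = 114

Phobos, by a factor of ≈ 114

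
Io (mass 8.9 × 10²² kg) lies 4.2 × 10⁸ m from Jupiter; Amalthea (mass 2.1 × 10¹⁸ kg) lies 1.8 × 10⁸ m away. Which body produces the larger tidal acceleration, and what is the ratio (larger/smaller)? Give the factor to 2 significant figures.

Io, by a factor of ≈ 3300

Compare M/d³ for the two perturbers:
Io: (8.9 × 10²²) / (4.2 × 10⁸)³ = 1.201 × 10⁻³
Amalthea: (2.1 × 10¹⁸) / (1.8 × 10⁸)³ = 3.601 × 10⁻⁷
Ratio (larger/smaller) = 3300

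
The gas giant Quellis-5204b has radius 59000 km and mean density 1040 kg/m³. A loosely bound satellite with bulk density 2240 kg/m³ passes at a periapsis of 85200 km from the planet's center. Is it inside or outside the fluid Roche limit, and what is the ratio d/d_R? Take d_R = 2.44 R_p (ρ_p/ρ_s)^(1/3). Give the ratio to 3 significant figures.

inside; d/d_R ≈ 0.764

d_R = 2.44 × (59000 km) × (1040/2240)^(1/3) = 1.115 × 10⁵ km
d/d_R = (85200) / (1.115 × 10⁵) = 0.764
Since d/d_R < 1, the body is inside the Roche limit.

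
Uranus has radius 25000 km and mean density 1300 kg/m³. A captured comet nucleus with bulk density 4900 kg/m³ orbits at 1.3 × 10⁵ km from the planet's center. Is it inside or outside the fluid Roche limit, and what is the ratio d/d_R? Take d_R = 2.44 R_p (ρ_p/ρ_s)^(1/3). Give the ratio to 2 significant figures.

d_R = 2.44 × (25000 km) × (1300/4900)^(1/3) = 39200 km
d/d_R = (1.3 × 10⁵) / (39200) = 3.3
Since d/d_R > 1, the body is outside the Roche limit.

outside; d/d_R ≈ 3.3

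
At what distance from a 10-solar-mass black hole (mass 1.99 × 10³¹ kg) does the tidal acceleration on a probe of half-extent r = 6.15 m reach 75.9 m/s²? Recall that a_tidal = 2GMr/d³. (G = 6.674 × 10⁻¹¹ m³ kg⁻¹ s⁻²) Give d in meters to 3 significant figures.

2GMr/d³ = a_tidal  ⇒  d = (2GMr / a_tidal)^(1/3)
d = (2 × 6.674×10⁻¹¹ × (1.99 × 10³¹) × (6.15) / (75.9))^(1/3)
  = 5.99 × 10⁶ m

5.99 × 10⁶ m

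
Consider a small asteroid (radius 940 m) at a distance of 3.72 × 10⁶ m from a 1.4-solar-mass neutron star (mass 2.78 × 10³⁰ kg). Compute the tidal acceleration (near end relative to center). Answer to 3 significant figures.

a_tidal = 2GMr/d³
        = 2 × (6.674 × 10⁻¹¹) × (2.78 × 10³⁰) × (940) / (3.72 × 10⁶)³
        = 6.78 × 10³ m/s²

6.78 × 10³ m/s²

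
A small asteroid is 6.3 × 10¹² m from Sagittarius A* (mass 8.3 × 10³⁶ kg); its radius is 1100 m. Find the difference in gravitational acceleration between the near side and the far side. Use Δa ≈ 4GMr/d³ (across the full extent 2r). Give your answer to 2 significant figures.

9.7 × 10⁻⁹ m/s²

Near-to-far spans 2r, so the tidal difference is twice the near-to-center value: 4GMr/d³.
Δa = 4GMr/d³
   = 4 × (6.674 × 10⁻¹¹) × (8.3 × 10³⁶) × (1100) / (6.3 × 10¹²)³
   = 9.7 × 10⁻⁹ m/s²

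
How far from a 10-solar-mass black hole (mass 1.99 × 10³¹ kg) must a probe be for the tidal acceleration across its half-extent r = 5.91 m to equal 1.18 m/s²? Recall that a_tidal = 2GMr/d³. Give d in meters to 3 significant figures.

2GMr/d³ = a_tidal  ⇒  d = (2GMr / a_tidal)^(1/3)
d = (2 × 6.674×10⁻¹¹ × (1.99 × 10³¹) × (5.91) / (1.18))^(1/3)
  = 2.37 × 10⁷ m

2.37 × 10⁷ m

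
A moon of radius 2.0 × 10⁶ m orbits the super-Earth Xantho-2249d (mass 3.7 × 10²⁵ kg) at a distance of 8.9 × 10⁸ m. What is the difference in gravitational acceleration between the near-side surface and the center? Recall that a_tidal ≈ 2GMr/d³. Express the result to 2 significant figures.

1.4 × 10⁻⁵ m/s²

Δg = 2GMr/d³
   = 2 × (6.674 × 10⁻¹¹) × (3.7 × 10²⁵) × (2.0 × 10⁶) / (8.9 × 10⁸)³
   = 1.4 × 10⁻⁵ m/s²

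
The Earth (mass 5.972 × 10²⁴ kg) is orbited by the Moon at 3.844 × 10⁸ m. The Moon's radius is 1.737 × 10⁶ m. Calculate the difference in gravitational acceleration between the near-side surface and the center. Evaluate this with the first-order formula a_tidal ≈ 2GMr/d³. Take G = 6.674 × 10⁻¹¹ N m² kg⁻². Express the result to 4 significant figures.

Δa = 2GMr/d³
   = 2 × (6.674 × 10⁻¹¹) × (5.972 × 10²⁴) × (1.737 × 10⁶) / (3.844 × 10⁸)³
   = 2.438 × 10⁻⁵ m/s²

2.438 × 10⁻⁵ m/s²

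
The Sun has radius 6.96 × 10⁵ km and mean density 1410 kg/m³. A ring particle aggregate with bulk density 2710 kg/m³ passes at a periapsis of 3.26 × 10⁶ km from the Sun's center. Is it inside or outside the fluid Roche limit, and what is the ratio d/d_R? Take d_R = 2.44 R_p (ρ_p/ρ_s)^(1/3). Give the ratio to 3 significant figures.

d_R = 2.44 × (6.96 × 10⁵ km) × (1410/2710)^(1/3) = 1.366 × 10⁶ km
d/d_R = (3.26 × 10⁶) / (1.366 × 10⁶) = 2.39
Since d/d_R > 1, the body is outside the Roche limit.

outside; d/d_R ≈ 2.39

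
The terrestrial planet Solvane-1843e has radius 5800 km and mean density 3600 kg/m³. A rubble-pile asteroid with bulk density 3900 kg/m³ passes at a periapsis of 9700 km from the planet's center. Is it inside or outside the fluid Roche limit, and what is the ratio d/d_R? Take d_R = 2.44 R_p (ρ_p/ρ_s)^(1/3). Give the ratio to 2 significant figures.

inside; d/d_R ≈ 0.70

d_R = 2.44 × (5800 km) × (3600/3900)^(1/3) = 13780 km
d/d_R = (9700) / (13780) = 0.70
Since d/d_R < 1, the body is inside the Roche limit.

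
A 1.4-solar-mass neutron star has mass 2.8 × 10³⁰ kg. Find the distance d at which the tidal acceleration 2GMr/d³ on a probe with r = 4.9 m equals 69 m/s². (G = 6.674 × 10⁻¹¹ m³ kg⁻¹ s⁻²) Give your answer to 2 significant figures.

2GMr/d³ = a_tidal  ⇒  d = (2GMr / a_tidal)^(1/3)
d = (2 × 6.674×10⁻¹¹ × (2.8 × 10³⁰) × (4.9) / (69))^(1/3)
  = 3.0 × 10⁶ m

3.0 × 10⁶ m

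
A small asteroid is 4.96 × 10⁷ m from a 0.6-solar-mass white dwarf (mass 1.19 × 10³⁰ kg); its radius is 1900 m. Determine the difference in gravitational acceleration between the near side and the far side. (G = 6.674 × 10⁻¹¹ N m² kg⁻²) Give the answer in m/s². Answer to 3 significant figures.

4.95 m/s²

Δa = 4GMr/d³
   = 4 × (6.674 × 10⁻¹¹) × (1.19 × 10³⁰) × (1900) / (4.96 × 10⁷)³
   = 4.95 m/s²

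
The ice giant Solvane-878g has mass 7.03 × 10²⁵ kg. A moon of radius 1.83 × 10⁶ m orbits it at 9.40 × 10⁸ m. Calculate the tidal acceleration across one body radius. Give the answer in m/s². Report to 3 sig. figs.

Δa = 2GMr/d³
   = 2 × (6.674 × 10⁻¹¹) × (7.03 × 10²⁵) × (1.83 × 10⁶) / (9.40 × 10⁸)³
   = 2.07 × 10⁻⁵ m/s²

2.07 × 10⁻⁵ m/s²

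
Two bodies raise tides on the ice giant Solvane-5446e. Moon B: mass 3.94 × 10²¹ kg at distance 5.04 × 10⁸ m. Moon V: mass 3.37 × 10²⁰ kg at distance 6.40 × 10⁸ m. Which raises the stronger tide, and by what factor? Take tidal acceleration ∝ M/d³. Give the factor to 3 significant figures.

Tidal stretch scales as M/d³; compute that for each body.
Moon B: (3.94 × 10²¹) / (5.04 × 10⁸)³ = 3.078 × 10⁻⁵
Moon V: (3.37 × 10²⁰) / (6.40 × 10⁸)³ = 1.286 × 10⁻⁶
Ratio (larger/smaller) = 23.9

Moon B, by a factor of ≈ 23.9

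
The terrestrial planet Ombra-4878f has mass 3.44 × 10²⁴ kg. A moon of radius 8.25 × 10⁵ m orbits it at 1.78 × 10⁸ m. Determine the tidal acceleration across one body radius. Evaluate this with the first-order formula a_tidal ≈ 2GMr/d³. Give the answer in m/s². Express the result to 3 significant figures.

Δg = 2GMr/d³
   = 2 × (6.674 × 10⁻¹¹) × (3.44 × 10²⁴) × (8.25 × 10⁵) / (1.78 × 10⁸)³
   = 6.72 × 10⁻⁵ m/s²

6.72 × 10⁻⁵ m/s²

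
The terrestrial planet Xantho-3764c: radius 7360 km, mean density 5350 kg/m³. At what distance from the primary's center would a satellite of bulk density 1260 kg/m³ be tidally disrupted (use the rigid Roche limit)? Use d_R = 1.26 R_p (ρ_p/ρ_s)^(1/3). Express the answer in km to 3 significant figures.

d_R = 1.26 × 7360 km × (5350/1260)^(1/3)
    = 15000 km

15000 km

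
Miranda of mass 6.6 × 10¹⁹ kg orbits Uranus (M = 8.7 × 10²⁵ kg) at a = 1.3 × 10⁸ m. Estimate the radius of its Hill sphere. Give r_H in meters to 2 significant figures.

r_H ≈ a (m/3M)^(1/3)
    = (1.3 × 10⁸) × (6.6 × 10¹⁹ / (3 × 8.7 × 10²⁵))^(1/3)
    = 8.2 × 10⁵ m

8.2 × 10⁵ m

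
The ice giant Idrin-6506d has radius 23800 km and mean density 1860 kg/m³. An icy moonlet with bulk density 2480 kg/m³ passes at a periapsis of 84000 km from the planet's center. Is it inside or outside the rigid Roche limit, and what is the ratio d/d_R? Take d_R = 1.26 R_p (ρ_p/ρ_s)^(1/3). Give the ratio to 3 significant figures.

d_R = 1.26 × (23800 km) × (1860/2480)^(1/3) = 27250 km
d/d_R = (84000) / (27250) = 3.08
Since d/d_R > 1, the body is outside the Roche limit.

outside; d/d_R ≈ 3.08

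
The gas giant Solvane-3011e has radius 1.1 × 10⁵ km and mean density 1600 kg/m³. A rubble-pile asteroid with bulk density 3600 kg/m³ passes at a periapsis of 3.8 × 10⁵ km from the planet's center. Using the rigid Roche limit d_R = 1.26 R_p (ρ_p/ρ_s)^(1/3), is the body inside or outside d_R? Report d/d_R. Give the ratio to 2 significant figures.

outside; d/d_R ≈ 3.6

d_R = 1.26 × (1.1 × 10⁵ km) × (1600/3600)^(1/3) = 1.058 × 10⁵ km
d/d_R = (3.8 × 10⁵) / (1.058 × 10⁵) = 3.6
Since d/d_R > 1, the body is outside the Roche limit.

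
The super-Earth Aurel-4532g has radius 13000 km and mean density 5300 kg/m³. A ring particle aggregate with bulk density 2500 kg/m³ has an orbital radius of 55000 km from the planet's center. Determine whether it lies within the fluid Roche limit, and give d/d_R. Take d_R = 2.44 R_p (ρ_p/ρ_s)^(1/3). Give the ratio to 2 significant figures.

d_R = 2.44 × (13000 km) × (5300/2500)^(1/3) = 40750 km
d/d_R = (55000) / (40750) = 1.3
Since d/d_R > 1, the body is outside the Roche limit.

outside; d/d_R ≈ 1.3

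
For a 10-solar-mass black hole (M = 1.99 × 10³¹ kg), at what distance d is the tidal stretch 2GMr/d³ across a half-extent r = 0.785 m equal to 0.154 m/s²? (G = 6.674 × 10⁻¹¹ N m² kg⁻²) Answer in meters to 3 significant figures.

2GMr/d³ = a_tidal  ⇒  d = (2GMr / a_tidal)^(1/3)
d = (2 × 6.674×10⁻¹¹ × (1.99 × 10³¹) × (0.785) / (0.154))^(1/3)
  = 2.38 × 10⁷ m

2.38 × 10⁷ m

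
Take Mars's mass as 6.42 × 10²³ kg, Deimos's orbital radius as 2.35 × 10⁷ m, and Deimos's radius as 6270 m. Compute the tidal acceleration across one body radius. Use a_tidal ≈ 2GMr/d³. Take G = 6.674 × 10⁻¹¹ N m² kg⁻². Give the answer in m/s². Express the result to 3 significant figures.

Δa = 2GMr/d³
   = 2 × (6.674 × 10⁻¹¹) × (6.42 × 10²³) × (6270) / (2.35 × 10⁷)³
   = 4.14 × 10⁻⁵ m/s²

4.14 × 10⁻⁵ m/s²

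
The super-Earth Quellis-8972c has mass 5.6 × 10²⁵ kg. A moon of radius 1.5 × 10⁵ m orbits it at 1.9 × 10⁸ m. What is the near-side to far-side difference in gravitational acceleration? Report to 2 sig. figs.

Near-to-far spans 2r, so the tidal difference is twice the near-to-center value: 4GMr/d³.
a_tidal = 4GMr/d³
        = 4 × (6.674 × 10⁻¹¹) × (5.6 × 10²⁵) × (1.5 × 10⁵) / (1.9 × 10⁸)³
        = 3.3 × 10⁻⁴ m/s²

3.3 × 10⁻⁴ m/s²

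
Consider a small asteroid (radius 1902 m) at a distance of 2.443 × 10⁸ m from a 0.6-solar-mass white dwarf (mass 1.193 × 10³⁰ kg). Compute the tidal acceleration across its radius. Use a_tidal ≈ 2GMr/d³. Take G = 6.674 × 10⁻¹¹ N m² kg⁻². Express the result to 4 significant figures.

2.077 × 10⁻² m/s²

Δa = 2GMr/d³
   = 2 × (6.674 × 10⁻¹¹) × (1.193 × 10³⁰) × (1902) / (2.443 × 10⁸)³
   = 2.077 × 10⁻² m/s²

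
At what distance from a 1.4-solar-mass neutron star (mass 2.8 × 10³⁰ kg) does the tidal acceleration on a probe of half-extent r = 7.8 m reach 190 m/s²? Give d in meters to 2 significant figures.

2GMr/d³ = a_tidal  ⇒  d = (2GMr / a_tidal)^(1/3)
d = (2 × 6.674×10⁻¹¹ × (2.8 × 10³⁰) × (7.8) / (190))^(1/3)
  = 2.5 × 10⁶ m

2.5 × 10⁶ m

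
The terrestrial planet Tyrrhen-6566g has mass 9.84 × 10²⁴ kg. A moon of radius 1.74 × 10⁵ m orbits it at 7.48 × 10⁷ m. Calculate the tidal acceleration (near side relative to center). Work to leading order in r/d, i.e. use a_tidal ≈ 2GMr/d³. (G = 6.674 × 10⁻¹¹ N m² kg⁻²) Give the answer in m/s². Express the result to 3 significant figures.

Δa = 2GMr/d³
   = 2 × (6.674 × 10⁻¹¹) × (9.84 × 10²⁴) × (1.74 × 10⁵) / (7.48 × 10⁷)³
   = 5.46 × 10⁻⁴ m/s²

5.46 × 10⁻⁴ m/s²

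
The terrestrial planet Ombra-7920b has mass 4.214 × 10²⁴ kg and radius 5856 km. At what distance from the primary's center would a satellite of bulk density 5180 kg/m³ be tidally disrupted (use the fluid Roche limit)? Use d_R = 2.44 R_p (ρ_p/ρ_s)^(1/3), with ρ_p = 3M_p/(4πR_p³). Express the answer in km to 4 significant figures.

14130 km

ρ_p = 3M_p/(4πR_p³) = 3 × (4.214 × 10²⁴) / (4π × (5.856 × 10⁶ m)³) = 5010 kg/m³
d_R = 2.44 × 5856 km × (5010/5180)^(1/3)
    = 14130 km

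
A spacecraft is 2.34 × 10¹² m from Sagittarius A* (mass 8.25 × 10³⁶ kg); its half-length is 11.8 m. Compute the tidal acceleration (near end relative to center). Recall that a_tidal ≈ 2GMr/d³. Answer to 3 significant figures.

1.01 × 10⁻⁹ m/s²

Δg = 2GMr/d³
   = 2 × (6.674 × 10⁻¹¹) × (8.25 × 10³⁶) × (11.8) / (2.34 × 10¹²)³
   = 1.01 × 10⁻⁹ m/s²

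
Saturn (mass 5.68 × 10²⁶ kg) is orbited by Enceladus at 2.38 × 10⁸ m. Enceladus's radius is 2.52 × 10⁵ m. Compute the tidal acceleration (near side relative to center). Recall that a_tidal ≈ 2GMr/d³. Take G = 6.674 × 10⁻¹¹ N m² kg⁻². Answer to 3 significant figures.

1.42 × 10⁻³ m/s²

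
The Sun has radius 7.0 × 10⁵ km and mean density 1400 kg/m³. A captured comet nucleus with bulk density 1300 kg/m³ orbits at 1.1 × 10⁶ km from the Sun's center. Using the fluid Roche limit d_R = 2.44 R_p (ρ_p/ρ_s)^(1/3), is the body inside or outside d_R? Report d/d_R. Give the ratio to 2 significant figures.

inside; d/d_R ≈ 0.63

d_R = 2.44 × (7.0 × 10⁵ km) × (1400/1300)^(1/3) = 1.751 × 10⁶ km
d/d_R = (1.1 × 10⁶) / (1.751 × 10⁶) = 0.63
Since d/d_R < 1, the body is inside the Roche limit.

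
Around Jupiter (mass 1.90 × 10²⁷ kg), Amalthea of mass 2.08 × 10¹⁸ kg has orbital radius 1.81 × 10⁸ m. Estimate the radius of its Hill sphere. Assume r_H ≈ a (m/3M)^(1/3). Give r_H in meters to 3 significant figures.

1.29 × 10⁵ m

r_H ≈ a (m/3M)^(1/3)
    = (1.81 × 10⁸) × (2.08 × 10¹⁸ / (3 × 1.90 × 10²⁷))^(1/3)
    = 1.29 × 10⁵ m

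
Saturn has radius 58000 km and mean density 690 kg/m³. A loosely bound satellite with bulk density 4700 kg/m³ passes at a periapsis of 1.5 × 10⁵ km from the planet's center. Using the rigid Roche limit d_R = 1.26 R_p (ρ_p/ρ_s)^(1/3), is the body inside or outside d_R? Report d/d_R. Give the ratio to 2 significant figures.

outside; d/d_R ≈ 3.9

d_R = 1.26 × (58000 km) × (690/4700)^(1/3) = 38550 km
d/d_R = (1.5 × 10⁵) / (38550) = 3.9
Since d/d_R > 1, the body is outside the Roche limit.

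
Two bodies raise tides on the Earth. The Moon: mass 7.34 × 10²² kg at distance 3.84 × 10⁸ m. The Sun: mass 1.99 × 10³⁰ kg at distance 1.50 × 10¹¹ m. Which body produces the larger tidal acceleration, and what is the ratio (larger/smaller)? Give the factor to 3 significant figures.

Tidal stretch scales as M/d³; compute that for each body.
The Moon: (7.34 × 10²²) / (3.84 × 10⁸)³ = 1.296 × 10⁻³
The Sun: (1.99 × 10³⁰) / (1.50 × 10¹¹)³ = 5.896 × 10⁻⁴
Ratio (larger/smaller) = 2.20

The Moon, by a factor of ≈ 2.20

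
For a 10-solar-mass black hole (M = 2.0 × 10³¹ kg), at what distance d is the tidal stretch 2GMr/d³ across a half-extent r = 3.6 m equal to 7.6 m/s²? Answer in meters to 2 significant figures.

1.1 × 10⁷ m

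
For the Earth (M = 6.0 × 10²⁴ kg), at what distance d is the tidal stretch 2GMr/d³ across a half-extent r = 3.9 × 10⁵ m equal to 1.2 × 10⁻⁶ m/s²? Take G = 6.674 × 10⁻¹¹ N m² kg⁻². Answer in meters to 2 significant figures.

2GMr/d³ = a_tidal  ⇒  d = (2GMr / a_tidal)^(1/3)
d = (2 × 6.674×10⁻¹¹ × (6.0 × 10²⁴) × (3.9 × 10⁵) / (1.2 × 10⁻⁶))^(1/3)
  = 6.4 × 10⁸ m

6.4 × 10⁸ m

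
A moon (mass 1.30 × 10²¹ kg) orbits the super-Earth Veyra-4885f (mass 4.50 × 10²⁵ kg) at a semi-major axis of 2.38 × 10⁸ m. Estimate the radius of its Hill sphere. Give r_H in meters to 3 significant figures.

r_H ≈ a (m/3M)^(1/3)
    = (2.38 × 10⁸) × (1.30 × 10²¹ / (3 × 4.50 × 10²⁵))^(1/3)
    = 5.06 × 10⁶ m

5.06 × 10⁶ m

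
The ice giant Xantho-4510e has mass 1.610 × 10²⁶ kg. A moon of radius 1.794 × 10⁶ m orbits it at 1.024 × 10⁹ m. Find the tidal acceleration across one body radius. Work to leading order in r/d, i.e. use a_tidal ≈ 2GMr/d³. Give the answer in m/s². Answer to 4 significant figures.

The tidal stretch is the gradient of GM/d² times the body's extent r, hence the 1/d³ dependence.
a_tidal = 2GMr/d³
        = 2 × (6.674 × 10⁻¹¹) × (1.610 × 10²⁶) × (1.794 × 10⁶) / (1.024 × 10⁹)³
        = 3.591 × 10⁻⁵ m/s²

3.591 × 10⁻⁵ m/s²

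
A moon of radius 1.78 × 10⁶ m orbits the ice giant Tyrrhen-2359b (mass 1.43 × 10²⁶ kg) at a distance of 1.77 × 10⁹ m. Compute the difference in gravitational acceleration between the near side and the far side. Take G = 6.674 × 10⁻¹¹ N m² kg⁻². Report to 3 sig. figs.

1.23 × 10⁻⁵ m/s²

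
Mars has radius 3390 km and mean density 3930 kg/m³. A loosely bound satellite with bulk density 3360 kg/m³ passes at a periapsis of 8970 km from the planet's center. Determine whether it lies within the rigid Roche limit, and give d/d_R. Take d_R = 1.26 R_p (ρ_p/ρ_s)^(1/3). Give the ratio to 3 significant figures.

outside; d/d_R ≈ 1.99

d_R = 1.26 × (3390 km) × (3930/3360)^(1/3) = 4500 km
d/d_R = (8970) / (4500) = 1.99
Since d/d_R > 1, the body is outside the Roche limit.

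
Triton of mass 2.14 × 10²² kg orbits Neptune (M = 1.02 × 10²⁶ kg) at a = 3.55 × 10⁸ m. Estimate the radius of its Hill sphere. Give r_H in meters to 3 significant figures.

r_H ≈ a (m/3M)^(1/3)
    = (3.55 × 10⁸) × (2.14 × 10²² / (3 × 1.02 × 10²⁶))^(1/3)
    = 1.46 × 10⁷ m

1.46 × 10⁷ m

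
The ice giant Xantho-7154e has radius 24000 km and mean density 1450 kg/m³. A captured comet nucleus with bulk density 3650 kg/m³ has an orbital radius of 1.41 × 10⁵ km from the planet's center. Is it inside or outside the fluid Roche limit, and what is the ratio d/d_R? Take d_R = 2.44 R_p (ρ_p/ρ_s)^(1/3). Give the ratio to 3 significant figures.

d_R = 2.44 × (24000 km) × (1450/3650)^(1/3) = 43050 km
d/d_R = (1.41 × 10⁵) / (43050) = 3.28
Since d/d_R > 1, the body is outside the Roche limit.

outside; d/d_R ≈ 3.28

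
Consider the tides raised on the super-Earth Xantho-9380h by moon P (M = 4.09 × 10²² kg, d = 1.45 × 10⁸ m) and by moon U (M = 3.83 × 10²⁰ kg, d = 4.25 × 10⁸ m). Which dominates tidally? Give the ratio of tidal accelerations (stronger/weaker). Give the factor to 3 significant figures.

The tide-raising term goes as M/d³ (the gradient of a 1/d² field).
Moon P: (4.09 × 10²²) / (1.45 × 10⁸)³ = 1.342 × 10⁻²
Moon U: (3.83 × 10²⁰) / (4.25 × 10⁸)³ = 4.989 × 10⁻⁶
Ratio (larger/smaller) = 2690

Moon P, by a factor of ≈ 2690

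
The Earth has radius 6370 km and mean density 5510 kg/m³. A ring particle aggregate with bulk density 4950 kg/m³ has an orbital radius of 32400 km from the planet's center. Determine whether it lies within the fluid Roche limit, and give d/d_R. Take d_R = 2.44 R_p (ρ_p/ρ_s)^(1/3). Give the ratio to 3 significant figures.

outside; d/d_R ≈ 2.01

d_R = 2.44 × (6370 km) × (5510/4950)^(1/3) = 16110 km
d/d_R = (32400) / (16110) = 2.01
Since d/d_R > 1, the body is outside the Roche limit.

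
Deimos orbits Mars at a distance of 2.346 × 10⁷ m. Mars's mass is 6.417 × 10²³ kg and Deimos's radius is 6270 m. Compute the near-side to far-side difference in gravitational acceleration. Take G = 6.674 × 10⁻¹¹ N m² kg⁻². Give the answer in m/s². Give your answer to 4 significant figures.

Δg = 4GMr/d³
   = 4 × (6.674 × 10⁻¹¹) × (6.417 × 10²³) × (6270) / (2.346 × 10⁷)³
   = 8.319 × 10⁻⁵ m/s²

8.319 × 10⁻⁵ m/s²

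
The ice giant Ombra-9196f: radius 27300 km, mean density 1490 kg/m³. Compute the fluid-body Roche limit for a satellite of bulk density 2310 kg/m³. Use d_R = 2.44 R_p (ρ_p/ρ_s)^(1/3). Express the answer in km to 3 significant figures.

57600 km

d_R = 2.44 × 27300 km × (1490/2310)^(1/3)
    = 57600 km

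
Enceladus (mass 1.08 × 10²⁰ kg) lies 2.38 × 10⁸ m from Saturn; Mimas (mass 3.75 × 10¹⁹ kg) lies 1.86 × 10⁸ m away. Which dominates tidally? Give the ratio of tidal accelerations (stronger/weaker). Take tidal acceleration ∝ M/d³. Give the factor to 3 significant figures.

Enceladus, by a factor of ≈ 1.37

The tide-raising term goes as M/d³ (the gradient of a 1/d² field).
Enceladus: (1.08 × 10²⁰) / (2.38 × 10⁸)³ = 8.011 × 10⁻⁶
Mimas: (3.75 × 10¹⁹) / (1.86 × 10⁸)³ = 5.828 × 10⁻⁶
Ratio (larger/smaller) = 1.37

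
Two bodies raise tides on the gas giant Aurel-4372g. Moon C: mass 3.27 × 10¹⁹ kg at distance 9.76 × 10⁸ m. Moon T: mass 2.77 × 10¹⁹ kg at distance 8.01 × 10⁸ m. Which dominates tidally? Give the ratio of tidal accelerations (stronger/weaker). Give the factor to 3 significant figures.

Compare M/d³ for the two perturbers:
Moon C: (3.27 × 10¹⁹) / (9.76 × 10⁸)³ = 3.517 × 10⁻⁸
Moon T: (2.77 × 10¹⁹) / (8.01 × 10⁸)³ = 5.390 × 10⁻⁸
Ratio (larger/smaller) = 1.53

Moon T, by a factor of ≈ 1.53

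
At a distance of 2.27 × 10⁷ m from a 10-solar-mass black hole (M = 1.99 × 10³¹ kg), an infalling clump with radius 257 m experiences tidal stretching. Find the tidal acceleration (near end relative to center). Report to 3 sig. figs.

Δa = 2GMr/d³
   = 2 × (6.674 × 10⁻¹¹) × (1.99 × 10³¹) × (257) / (2.27 × 10⁷)³
   = 5.84 × 10¹ m/s²

5.84 × 10¹ m/s²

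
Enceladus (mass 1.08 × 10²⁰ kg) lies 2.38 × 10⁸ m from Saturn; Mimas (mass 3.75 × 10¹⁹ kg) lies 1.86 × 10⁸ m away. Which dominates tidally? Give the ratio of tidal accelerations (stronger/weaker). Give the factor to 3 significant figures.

Tidal stretch scales as M/d³; compute that for each body.
Enceladus: (1.08 × 10²⁰) / (2.38 × 10⁸)³ = 8.011 × 10⁻⁶
Mimas: (3.75 × 10¹⁹) / (1.86 × 10⁸)³ = 5.828 × 10⁻⁶
Ratio (larger/smaller) = 1.37

Enceladus, by a factor of ≈ 1.37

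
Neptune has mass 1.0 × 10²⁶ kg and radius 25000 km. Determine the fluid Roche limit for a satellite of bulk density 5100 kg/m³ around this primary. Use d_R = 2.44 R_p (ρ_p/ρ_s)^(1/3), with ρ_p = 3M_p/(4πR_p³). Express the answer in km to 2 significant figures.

41000 km

ρ_p = 3M_p/(4πR_p³) = 3 × (1.0 × 10²⁶) / (4π × (2.5 × 10⁷ m)³) = 1500 kg/m³
d_R = 2.44 × 25000 km × (1500/5100)^(1/3)
    = 41000 km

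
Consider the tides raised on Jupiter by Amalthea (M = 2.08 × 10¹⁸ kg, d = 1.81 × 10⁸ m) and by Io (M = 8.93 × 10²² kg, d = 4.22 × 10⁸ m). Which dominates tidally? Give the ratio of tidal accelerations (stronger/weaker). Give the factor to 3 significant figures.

Io, by a factor of ≈ 3390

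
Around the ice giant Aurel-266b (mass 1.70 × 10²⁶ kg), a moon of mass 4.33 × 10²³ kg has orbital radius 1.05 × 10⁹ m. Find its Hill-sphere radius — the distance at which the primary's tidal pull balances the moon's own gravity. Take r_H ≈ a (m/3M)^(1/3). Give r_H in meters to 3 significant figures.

r_H ≈ a (m/3M)^(1/3)
    = (1.05 × 10⁹) × (4.33 × 10²³ / (3 × 1.70 × 10²⁶))^(1/3)
    = 9.94 × 10⁷ m

9.94 × 10⁷ m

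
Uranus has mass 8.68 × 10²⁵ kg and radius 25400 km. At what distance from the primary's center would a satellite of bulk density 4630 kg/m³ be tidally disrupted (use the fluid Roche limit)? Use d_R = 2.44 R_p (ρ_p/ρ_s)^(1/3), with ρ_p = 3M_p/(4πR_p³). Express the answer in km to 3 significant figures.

ρ_p = 3M_p/(4πR_p³) = 3 × (8.68 × 10²⁵) / (4π × (2.54 × 10⁷ m)³) = 1260 kg/m³
d_R = 2.44 × 25400 km × (1260/4630)^(1/3)
    = 40200 km

40200 km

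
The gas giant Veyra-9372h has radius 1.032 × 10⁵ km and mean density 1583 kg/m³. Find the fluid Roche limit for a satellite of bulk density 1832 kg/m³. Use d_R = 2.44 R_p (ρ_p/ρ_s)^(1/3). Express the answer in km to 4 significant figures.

2.398 × 10⁵ km

d_R = 2.44 × 1.032 × 10⁵ km × (1583/1832)^(1/3)
    = 2.398 × 10⁵ km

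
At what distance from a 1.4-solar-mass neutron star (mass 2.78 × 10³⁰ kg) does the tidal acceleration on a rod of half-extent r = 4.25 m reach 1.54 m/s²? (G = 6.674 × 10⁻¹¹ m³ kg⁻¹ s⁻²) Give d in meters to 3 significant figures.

1.01 × 10⁷ m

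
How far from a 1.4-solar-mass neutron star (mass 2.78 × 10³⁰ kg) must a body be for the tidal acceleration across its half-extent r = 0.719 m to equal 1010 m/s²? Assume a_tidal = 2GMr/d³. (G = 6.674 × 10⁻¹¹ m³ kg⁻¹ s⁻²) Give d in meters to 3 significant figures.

6.42 × 10⁵ m

2GMr/d³ = a_tidal  ⇒  d = (2GMr / a_tidal)^(1/3)
d = (2 × 6.674×10⁻¹¹ × (2.78 × 10³⁰) × (0.719) / (1010))^(1/3)
  = 6.42 × 10⁵ m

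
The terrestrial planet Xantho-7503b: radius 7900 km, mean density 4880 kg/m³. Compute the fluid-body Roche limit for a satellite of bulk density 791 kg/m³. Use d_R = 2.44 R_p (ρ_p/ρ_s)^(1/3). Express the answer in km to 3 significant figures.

35400 km

d_R = 2.44 × 7900 km × (4880/791)^(1/3)
    = 35400 km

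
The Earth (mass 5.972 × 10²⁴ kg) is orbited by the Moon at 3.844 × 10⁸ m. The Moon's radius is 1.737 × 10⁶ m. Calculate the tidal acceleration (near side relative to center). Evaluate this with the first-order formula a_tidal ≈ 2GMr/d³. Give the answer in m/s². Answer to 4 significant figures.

2.438 × 10⁻⁵ m/s²

Δg = 2GMr/d³
   = 2 × (6.674 × 10⁻¹¹) × (5.972 × 10²⁴) × (1.737 × 10⁶) / (3.844 × 10⁸)³
   = 2.438 × 10⁻⁵ m/s²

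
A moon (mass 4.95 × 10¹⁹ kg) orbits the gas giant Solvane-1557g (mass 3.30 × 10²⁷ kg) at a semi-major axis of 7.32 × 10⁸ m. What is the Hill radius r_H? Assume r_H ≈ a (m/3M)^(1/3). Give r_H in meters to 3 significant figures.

1.25 × 10⁶ m

r_H ≈ a (m/3M)^(1/3)
    = (7.32 × 10⁸) × (4.95 × 10¹⁹ / (3 × 3.30 × 10²⁷))^(1/3)
    = 1.25 × 10⁶ m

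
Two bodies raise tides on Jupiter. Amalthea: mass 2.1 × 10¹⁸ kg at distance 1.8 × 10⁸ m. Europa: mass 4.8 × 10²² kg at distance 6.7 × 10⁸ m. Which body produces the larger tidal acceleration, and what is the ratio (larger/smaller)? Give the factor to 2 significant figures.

Europa, by a factor of ≈ 440

The tide-raising term goes as M/d³ (the gradient of a 1/d² field).
Amalthea: (2.1 × 10¹⁸) / (1.8 × 10⁸)³ = 3.601 × 10⁻⁷
Europa: (4.8 × 10²²) / (6.7 × 10⁸)³ = 1.596 × 10⁻⁴
Ratio (larger/smaller) = 440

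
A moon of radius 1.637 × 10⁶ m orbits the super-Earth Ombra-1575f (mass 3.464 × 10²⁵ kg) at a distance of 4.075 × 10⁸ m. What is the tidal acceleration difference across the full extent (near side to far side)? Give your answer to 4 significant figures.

Δg = 4GMr/d³
   = 4 × (6.674 × 10⁻¹¹) × (3.464 × 10²⁵) × (1.637 × 10⁶) / (4.075 × 10⁸)³
   = 2.237 × 10⁻⁴ m/s²

2.237 × 10⁻⁴ m/s²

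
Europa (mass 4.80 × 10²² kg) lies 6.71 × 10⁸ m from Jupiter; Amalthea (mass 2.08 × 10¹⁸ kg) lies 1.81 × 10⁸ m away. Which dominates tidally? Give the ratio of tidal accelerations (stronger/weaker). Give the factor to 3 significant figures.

Europa, by a factor of ≈ 453

Tidal stretch scales as M/d³; compute that for each body.
Europa: (4.80 × 10²²) / (6.71 × 10⁸)³ = 1.589 × 10⁻⁴
Amalthea: (2.08 × 10¹⁸) / (1.81 × 10⁸)³ = 3.508 × 10⁻⁷
Ratio (larger/smaller) = 453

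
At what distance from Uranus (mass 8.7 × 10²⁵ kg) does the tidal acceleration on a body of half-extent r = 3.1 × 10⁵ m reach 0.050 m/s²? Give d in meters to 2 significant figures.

2GMr/d³ = a_tidal  ⇒  d = (2GMr / a_tidal)^(1/3)
d = (2 × 6.674×10⁻¹¹ × (8.7 × 10²⁵) × (3.1 × 10⁵) / (0.050))^(1/3)
  = 4.2 × 10⁷ m

4.2 × 10⁷ m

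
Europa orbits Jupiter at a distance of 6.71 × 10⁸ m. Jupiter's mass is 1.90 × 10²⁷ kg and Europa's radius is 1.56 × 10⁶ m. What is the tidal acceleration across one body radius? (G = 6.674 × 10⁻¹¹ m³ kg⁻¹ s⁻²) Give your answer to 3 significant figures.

The tidal stretch is the gradient of GM/d² times the body's extent r, hence the 1/d³ dependence.
Δa = 2GMr/d³
   = 2 × (6.674 × 10⁻¹¹) × (1.90 × 10²⁷) × (1.56 × 10⁶) / (6.71 × 10⁸)³
   = 1.31 × 10⁻³ m/s²

1.31 × 10⁻³ m/s²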